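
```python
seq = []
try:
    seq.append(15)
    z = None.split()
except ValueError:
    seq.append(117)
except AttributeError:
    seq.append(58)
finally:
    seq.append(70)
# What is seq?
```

Step-by-step execution trace:
1. try: `seq.append(15)` → seq = [15].
2. `z = None.split()` raises AttributeError.
3. `except ValueError` does not match AttributeError; skipped.
4. `except AttributeError` matches → `seq.append(58)` → seq = [15, 58].
5. finally always runs: `seq.append(70)` → seq = [15, 58, 70].
Result: [15, 58, 70]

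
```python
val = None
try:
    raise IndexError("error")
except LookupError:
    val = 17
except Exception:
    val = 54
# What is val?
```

Step-by-step execution trace:
1. `raise IndexError(...)` raises IndexError.
2. `except LookupError` matches (IndexError is a subclass of LookupError) → val = 17.
3. `except Exception` is not reached.
Result: 17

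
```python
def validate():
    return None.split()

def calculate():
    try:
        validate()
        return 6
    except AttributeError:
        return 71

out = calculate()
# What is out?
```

Step-by-step execution trace:
1. `calculate()` calls `validate()`.
2. `validate()` evaluates `None.split()`, which raises AttributeError; it propagates to the caller.
3. `return 6` is not reached.
4. `except AttributeError` in calculate matches → returns 71.
5. out = 71.
Result: 71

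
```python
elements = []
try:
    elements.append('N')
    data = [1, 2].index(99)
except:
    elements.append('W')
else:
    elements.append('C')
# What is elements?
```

Step-by-step execution trace:
1. try: `elements.append('N')` → elements = ['N'].
2. `data = [1, 2].index(99)` raises ValueError.
3. bare `except` matches → `elements.append('W')` → elements = ['N', 'W'].
4. `else` is skipped (an exception was raised).
Result: ['N', 'W']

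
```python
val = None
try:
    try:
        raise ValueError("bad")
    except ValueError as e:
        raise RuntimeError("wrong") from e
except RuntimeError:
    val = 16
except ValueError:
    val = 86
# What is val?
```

Step-by-step execution trace:
1. Inner try raises ValueError; inner `except ValueError as e` catches it.
2. `raise RuntimeError(...) from e` raises RuntimeError (ValueError is attached as __cause__, but only RuntimeError is active).
3. Outer `except RuntimeError` matches → val = 16.
4. `except ValueError` is not reached.
Result: 16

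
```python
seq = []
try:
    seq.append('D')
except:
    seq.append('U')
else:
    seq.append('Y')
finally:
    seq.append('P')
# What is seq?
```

Step-by-step execution trace:
1. try: `seq.append('D')` → seq = ['D']. No exception raised.
2. `except` is skipped.
3. `else` runs: `seq.append('Y')` → seq = ['D', 'Y'].
4. `finally` always runs: `seq.append('P')` → seq = ['D', 'Y', 'P'].
Result: ['D', 'Y', 'P']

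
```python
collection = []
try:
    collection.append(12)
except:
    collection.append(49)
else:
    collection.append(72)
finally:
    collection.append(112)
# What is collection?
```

Step-by-step execution trace:
1. try: `collection.append(12)` → collection = [12]. No exception raised.
2. `except` is skipped.
3. `else` runs: `collection.append(72)` → collection = [12, 72].
4. `finally` always runs: `collection.append(112)` → collection = [12, 72, 112].
Result: [12, 72, 112]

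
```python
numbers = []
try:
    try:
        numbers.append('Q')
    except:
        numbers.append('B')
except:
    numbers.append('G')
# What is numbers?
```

Step-by-step execution trace:
1. Inner try: `numbers.append('Q')` → numbers = ['Q']. No exception raised.
2. Inner `except` is skipped.
3. Inner try completes normally; outer `except` is skipped.
Result: ['Q']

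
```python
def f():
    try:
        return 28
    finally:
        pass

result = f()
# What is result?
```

Step-by-step execution trace:
1. `f()` enters try: `return 28` sets pending return value 28.
2. Before returning, `finally: pass` runs (no effect).
3. f() returns 28 → result = 28.
Result: 28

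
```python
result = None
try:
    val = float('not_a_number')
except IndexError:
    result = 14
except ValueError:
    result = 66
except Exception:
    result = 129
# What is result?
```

Step-by-step execution trace:
1. `val = float('not_a_number')` raises ValueError.
2. `except IndexError` does not match ValueError; skipped.
3. `except ValueError` matches → result = 66.
4. Remaining except clauses are skipped.
Result: 66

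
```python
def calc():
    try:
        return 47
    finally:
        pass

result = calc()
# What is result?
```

Step-by-step execution trace:
1. `calc()` enters try: `return 47` sets pending return value 47.
2. Before returning, `finally: pass` runs (no effect).
3. calc() returns 47 → result = 47.
Result: 47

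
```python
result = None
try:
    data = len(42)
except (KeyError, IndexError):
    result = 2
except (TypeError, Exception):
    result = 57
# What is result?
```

Step-by-step execution trace:
1. `data = len(42)` raises TypeError.
2. `except (KeyError, IndexError)` does not match TypeError; skipped.
3. `except (TypeError, Exception)` matches (TypeError is in the tuple) → result = 57.
Result: 57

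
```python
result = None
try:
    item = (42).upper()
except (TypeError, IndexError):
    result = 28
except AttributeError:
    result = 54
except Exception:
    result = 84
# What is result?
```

Step-by-step execution trace:
1. `item = (42).upper()` raises AttributeError.
2. `except (TypeError, IndexError)` does not match AttributeError; skipped.
3. `except AttributeError` matches (exact type match) → result = 54.
4. `except Exception` is not reached.
Result: 54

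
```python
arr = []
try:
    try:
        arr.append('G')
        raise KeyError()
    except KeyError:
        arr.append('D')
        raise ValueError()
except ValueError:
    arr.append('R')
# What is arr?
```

Step-by-step execution trace:
1. Inner try: `arr.append('G')` → arr = ['G'].
2. `raise KeyError()` raises KeyError.
3. Inner `except KeyError` matches → `arr.append('D')` → arr = ['G', 'D'].
4. `raise ValueError()` raises ValueError; propagates to outer try.
5. Outer `except ValueError` matches → `arr.append('R')` → arr = ['G', 'D', 'R'].
Result: ['G', 'D', 'R']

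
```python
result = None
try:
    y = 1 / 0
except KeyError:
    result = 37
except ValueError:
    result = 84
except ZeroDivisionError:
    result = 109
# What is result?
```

Step-by-step execution trace:
1. `y = 1 / 0` raises ZeroDivisionError.
2. `except KeyError` does not match ZeroDivisionError; skipped.
3. `except ValueError` does not match ZeroDivisionError; skipped.
4. `except ZeroDivisionError` matches → result = 109.
Result: 109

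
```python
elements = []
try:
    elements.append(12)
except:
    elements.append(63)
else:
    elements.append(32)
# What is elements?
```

Step-by-step execution trace:
1. try: `elements.append(12)` → elements = [12]. No exception raised.
2. `except` is skipped.
3. `else` runs (try completed without exception): `elements.append(32)` → elements = [12, 32].
Result: [12, 32]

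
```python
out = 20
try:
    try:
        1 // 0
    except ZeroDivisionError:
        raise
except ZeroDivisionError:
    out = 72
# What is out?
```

Step-by-step execution trace:
1. Inner try: `1 // 0` raises ZeroDivisionError.
2. Inner `except ZeroDivisionError` matches; bare `raise` re-raises the same ZeroDivisionError.
3. Outer `except ZeroDivisionError` matches → out = 72.
Result: 72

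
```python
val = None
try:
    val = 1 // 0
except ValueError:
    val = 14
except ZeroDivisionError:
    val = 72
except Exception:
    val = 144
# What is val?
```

Step-by-step execution trace:
1. `val = 1 // 0` raises ZeroDivisionError.
2. `except ValueError` does not match ZeroDivisionError; skipped.
3. `except ZeroDivisionError` matches → val = 72.
4. Remaining except clauses are skipped.
Result: 72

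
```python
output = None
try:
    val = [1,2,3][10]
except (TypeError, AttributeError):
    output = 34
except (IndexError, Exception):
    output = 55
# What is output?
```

Step-by-step execution trace:
1. `val = [1,2,3][10]` raises IndexError.
2. `except (TypeError, AttributeError)` does not match IndexError; skipped.
3. `except (IndexError, Exception)` matches (IndexError is in the tuple) → output = 55.
Result: 55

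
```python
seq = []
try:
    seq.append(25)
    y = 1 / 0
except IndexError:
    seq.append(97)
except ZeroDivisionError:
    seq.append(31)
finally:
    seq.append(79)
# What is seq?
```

Step-by-step execution trace:
1. try: `seq.append(25)` → seq = [25].
2. `y = 1 / 0` raises ZeroDivisionError.
3. `except IndexError` does not match ZeroDivisionError; skipped.
4. `except ZeroDivisionError` matches → `seq.append(31)` → seq = [25, 31].
5. finally always runs: `seq.append(79)` → seq = [25, 31, 79].
Result: [25, 31, 79]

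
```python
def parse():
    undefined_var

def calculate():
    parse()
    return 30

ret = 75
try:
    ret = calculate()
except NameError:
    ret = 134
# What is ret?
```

Step-by-step execution trace:
1. ret starts at 75.
2. try: `calculate()` calls `parse()`.
3. `parse()` evaluates `undefined_var`, which raises NameError; it propagates through calculate (uncaught).
4. `return 30` in calculate is not reached; the assignment to ret does not complete.
5. `except NameError` matches → ret = 134.
Result: 134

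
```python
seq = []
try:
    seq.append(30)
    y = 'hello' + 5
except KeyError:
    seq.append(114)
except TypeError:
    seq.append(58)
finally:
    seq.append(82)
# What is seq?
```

Step-by-step execution trace:
1. try: `seq.append(30)` → seq = [30].
2. `y = 'hello' + 5` raises TypeError.
3. `except KeyError` does not match TypeError; skipped.
4. `except TypeError` matches → `seq.append(58)` → seq = [30, 58].
5. finally always runs: `seq.append(82)` → seq = [30, 58, 82].
Result: [30, 58, 82]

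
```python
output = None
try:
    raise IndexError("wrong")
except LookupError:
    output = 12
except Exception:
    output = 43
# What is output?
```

Step-by-step execution trace:
1. `raise IndexError(...)` raises IndexError.
2. `except LookupError` matches (IndexError is a subclass of LookupError) → output = 12.
3. `except Exception` is not reached.
Result: 12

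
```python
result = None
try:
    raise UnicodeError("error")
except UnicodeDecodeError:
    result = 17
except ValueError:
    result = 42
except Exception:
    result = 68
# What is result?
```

Step-by-step execution trace:
1. `raise UnicodeError(...)` raises UnicodeError.
2. `except UnicodeDecodeError` does not match (UnicodeError is not a subclass of UnicodeDecodeError); skipped.
3. `except ValueError` matches (UnicodeError is a subclass of ValueError) → result = 42.
4. `except Exception` is not reached.
Result: 42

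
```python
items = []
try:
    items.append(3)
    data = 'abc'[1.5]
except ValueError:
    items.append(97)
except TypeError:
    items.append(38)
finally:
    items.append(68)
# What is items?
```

Step-by-step execution trace:
1. try: `items.append(3)` → items = [3].
2. `data = 'abc'[1.5]` raises TypeError.
3. `except ValueError` does not match TypeError; skipped.
4. `except TypeError` matches → `items.append(38)` → items = [3, 38].
5. finally always runs: `items.append(68)` → items = [3, 38, 68].
Result: [3, 38, 68]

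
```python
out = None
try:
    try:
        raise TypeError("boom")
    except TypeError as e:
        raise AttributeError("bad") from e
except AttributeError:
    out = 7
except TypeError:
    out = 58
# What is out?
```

Step-by-step execution trace:
1. Inner try raises TypeError; inner `except TypeError as e` catches it.
2. `raise AttributeError(...) from e` raises AttributeError (TypeError is attached as __cause__, but only AttributeError is active).
3. Outer `except AttributeError` matches → out = 7.
4. `except TypeError` is not reached.
Result: 7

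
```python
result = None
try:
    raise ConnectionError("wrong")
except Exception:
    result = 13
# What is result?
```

Step-by-step execution trace:
1. `raise ConnectionError(...)` raises ConnectionError.
2. `except Exception` matches (ConnectionError is a subclass of Exception) → result = 13.
Result: 13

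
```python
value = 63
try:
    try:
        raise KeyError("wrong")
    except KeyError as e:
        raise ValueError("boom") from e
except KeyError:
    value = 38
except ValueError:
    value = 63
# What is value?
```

Step-by-step execution trace:
1. Inner try raises KeyError; inner `except KeyError as e` catches it.
2. `raise ValueError(...) from e` raises ValueError (KeyError is attached as __cause__, but only ValueError is active).
3. Outer `except KeyError` does not match ValueError; skipped.
4. Outer `except ValueError` matches → value = 63.
Result: 63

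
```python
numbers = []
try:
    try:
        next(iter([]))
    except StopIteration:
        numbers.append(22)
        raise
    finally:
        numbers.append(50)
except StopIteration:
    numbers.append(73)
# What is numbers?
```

Step-by-step execution trace:
1. Inner try: `next(iter([]))` raises StopIteration.
2. Inner `except StopIteration` matches → `numbers.append(22)` → numbers = [22].
3. bare `raise` re-raises StopIteration.
4. Inner `finally` runs during unwinding: `numbers.append(50)` → numbers = [22, 50].
5. Outer `except StopIteration` matches → `numbers.append(73)` → numbers = [22, 50, 73].
Result: [22, 50, 73]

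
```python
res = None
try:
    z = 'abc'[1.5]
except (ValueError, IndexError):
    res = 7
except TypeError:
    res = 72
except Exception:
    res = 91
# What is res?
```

Step-by-step execution trace:
1. `z = 'abc'[1.5]` raises TypeError.
2. `except (ValueError, IndexError)` does not match TypeError; skipped.
3. `except TypeError` matches (exact type match) → res = 72.
4. `except Exception` is not reached.
Result: 72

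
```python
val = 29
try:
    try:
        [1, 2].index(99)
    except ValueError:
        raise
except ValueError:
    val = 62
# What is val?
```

Step-by-step execution trace:
1. Inner try: `[1, 2].index(99)` raises ValueError.
2. Inner `except ValueError` matches; bare `raise` re-raises the same ValueError.
3. Outer `except ValueError` matches → val = 62.
Result: 62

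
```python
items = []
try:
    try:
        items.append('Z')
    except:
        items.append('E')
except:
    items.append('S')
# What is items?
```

Step-by-step execution trace:
1. Inner try: `items.append('Z')` → items = ['Z']. No exception raised.
2. Inner `except` is skipped.
3. Inner try completes normally; outer `except` is skipped.
Result: ['Z']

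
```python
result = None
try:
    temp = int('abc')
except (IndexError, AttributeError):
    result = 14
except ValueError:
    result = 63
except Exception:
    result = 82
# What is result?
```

Step-by-step execution trace:
1. `temp = int('abc')` raises ValueError.
2. `except (IndexError, AttributeError)` does not match ValueError; skipped.
3. `except ValueError` matches (exact type match) → result = 63.
4. `except Exception` is not reached.
Result: 63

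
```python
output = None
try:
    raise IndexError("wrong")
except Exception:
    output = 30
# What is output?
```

Step-by-step execution trace:
1. `raise IndexError(...)` raises IndexError.
2. `except Exception` matches (IndexError is a subclass of Exception) → output = 30.
Result: 30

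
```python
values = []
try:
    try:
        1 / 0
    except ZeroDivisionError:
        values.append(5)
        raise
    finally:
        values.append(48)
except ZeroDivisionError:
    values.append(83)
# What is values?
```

Step-by-step execution trace:
1. Inner try: `1 / 0` raises ZeroDivisionError.
2. Inner `except ZeroDivisionError` matches → `values.append(5)` → values = [5].
3. bare `raise` re-raises ZeroDivisionError.
4. Inner `finally` runs during unwinding: `values.append(48)` → values = [5, 48].
5. Outer `except ZeroDivisionError` matches → `values.append(83)` → values = [5, 48, 83].
Result: [5, 48, 83]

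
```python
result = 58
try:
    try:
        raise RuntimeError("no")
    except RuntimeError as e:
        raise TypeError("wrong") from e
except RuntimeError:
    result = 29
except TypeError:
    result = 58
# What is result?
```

Step-by-step execution trace:
1. Inner try raises RuntimeError; inner `except RuntimeError as e` catches it.
2. `raise TypeError(...) from e` raises TypeError (RuntimeError is attached as __cause__, but only TypeError is active).
3. Outer `except RuntimeError` does not match TypeError; skipped.
4. Outer `except TypeError` matches → result = 58.
Result: 58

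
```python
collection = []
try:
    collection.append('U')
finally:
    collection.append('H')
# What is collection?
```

Step-by-step execution trace:
1. try: `collection.append('U')` → collection = ['U'].
2. The try body completes without raising.
3. finally always runs: `collection.append('H')` → collection = ['U', 'H'].
Result: ['U', 'H']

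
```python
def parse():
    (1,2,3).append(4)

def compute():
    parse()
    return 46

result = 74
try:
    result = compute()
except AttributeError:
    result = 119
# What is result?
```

Step-by-step execution trace:
1. result starts at 74.
2. try: `compute()` calls `parse()`.
3. `parse()` evaluates `(1,2,3).append(4)`, which raises AttributeError; it propagates through compute (uncaught).
4. `return 46` in compute is not reached; the assignment to result does not complete.
5. `except AttributeError` matches → result = 119.
Result: 119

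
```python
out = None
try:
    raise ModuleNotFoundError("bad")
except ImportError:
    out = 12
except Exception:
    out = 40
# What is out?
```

Step-by-step execution trace:
1. `raise ModuleNotFoundError(...)` raises ModuleNotFoundError.
2. `except ImportError` matches (ModuleNotFoundError is a subclass of ImportError) → out = 12.
3. `except Exception` is not reached.
Result: 12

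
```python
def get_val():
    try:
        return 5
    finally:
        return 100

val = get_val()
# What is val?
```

Step-by-step execution trace:
1. `get_val()` enters try: `return 5` sets pending return value 5.
2. Before returning, `finally: return 100` runs and overrides the pending return.
3. get_val() returns 100 → val = 100.
Result: 100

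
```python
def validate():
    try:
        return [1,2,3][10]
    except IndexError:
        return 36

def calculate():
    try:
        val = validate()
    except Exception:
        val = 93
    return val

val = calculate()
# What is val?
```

Step-by-step execution trace:
1. `calculate()` calls `validate()`.
2. In validate: `[1,2,3][10]` raises IndexError; `except IndexError` catches it → returns 36.
3. In calculate: `val = validate()` → val = 36. No exception reaches calculate.
4. `except Exception` is skipped; calculate returns 36.
5. val = 36.
Result: 36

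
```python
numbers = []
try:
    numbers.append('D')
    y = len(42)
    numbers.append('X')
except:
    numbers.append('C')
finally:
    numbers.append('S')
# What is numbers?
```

Step-by-step execution trace:
1. try: `numbers.append('D')` → numbers = ['D'].
2. `y = len(42)` raises TypeError; `numbers.append('X')` is not reached.
3. bare `except` matches → `numbers.append('C')` → numbers = ['D', 'C'].
4. finally always runs: `numbers.append('S')` → numbers = ['D', 'C', 'S'].
Result: ['D', 'C', 'S']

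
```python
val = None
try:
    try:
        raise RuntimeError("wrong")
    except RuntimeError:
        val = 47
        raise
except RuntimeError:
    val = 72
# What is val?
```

Step-by-step execution trace:
1. Inner try: `raise RuntimeError("wrong")` raises RuntimeError.
2. Inner `except RuntimeError` matches → val = 47.
3. bare `raise` re-raises the same RuntimeError.
4. Outer `except RuntimeError` matches → val = 72.
Result: 72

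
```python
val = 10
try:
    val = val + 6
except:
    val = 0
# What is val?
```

Step-by-step execution trace:
1. val starts at 10.
2. try: `val = val + 6` → val = 16. No exception raised.
3. `except` is skipped.
Result: 16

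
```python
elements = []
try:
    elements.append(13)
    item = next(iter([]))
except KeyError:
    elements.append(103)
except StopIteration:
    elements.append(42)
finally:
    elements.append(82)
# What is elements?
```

Step-by-step execution trace:
1. try: `elements.append(13)` → elements = [13].
2. `item = next(iter([]))` raises StopIteration.
3. `except KeyError` does not match StopIteration; skipped.
4. `except StopIteration` matches → `elements.append(42)` → elements = [13, 42].
5. finally always runs: `elements.append(82)` → elements = [13, 42, 82].
Result: [13, 42, 82]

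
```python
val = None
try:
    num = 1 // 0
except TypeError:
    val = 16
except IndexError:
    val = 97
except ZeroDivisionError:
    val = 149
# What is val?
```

Step-by-step execution trace:
1. `num = 1 // 0` raises ZeroDivisionError.
2. `except TypeError` does not match ZeroDivisionError; skipped.
3. `except IndexError` does not match ZeroDivisionError; skipped.
4. `except ZeroDivisionError` matches → val = 149.
Result: 149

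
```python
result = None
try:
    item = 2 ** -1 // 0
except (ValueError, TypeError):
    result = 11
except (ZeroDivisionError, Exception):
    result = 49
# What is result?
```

Step-by-step execution trace:
1. `item = 2 ** -1 // 0` raises ZeroDivisionError.
2. `except (ValueError, TypeError)` does not match ZeroDivisionError; skipped.
3. `except (ZeroDivisionError, Exception)` matches (ZeroDivisionError is in the tuple) → result = 49.
Result: 49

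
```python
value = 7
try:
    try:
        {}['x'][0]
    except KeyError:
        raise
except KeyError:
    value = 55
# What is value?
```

Step-by-step execution trace:
1. Inner try: `{}['x'][0]` raises KeyError.
2. Inner `except KeyError` matches; bare `raise` re-raises the same KeyError.
3. Outer `except KeyError` matches → value = 55.
Result: 55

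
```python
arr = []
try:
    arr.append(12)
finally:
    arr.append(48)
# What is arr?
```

Step-by-step execution trace:
1. try: `arr.append(12)` → arr = [12].
2. The try body completes without raising.
3. finally always runs: `arr.append(48)` → arr = [12, 48].
Result: [12, 48]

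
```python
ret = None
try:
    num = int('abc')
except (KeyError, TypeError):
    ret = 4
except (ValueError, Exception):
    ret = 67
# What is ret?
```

Step-by-step execution trace:
1. `num = int('abc')` raises ValueError.
2. `except (KeyError, TypeError)` does not match ValueError; skipped.
3. `except (ValueError, Exception)` matches (ValueError is in the tuple) → ret = 67.
Result: 67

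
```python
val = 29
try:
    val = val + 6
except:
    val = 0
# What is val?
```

Step-by-step execution trace:
1. val starts at 29.
2. try: `val = val + 6` → val = 35. No exception raised.
3. `except` is skipped.
Result: 35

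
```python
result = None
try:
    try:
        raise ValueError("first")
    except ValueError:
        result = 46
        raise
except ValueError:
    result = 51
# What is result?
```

Step-by-step execution trace:
1. Inner try: `raise ValueError("first")` raises ValueError.
2. Inner `except ValueError` matches → result = 46.
3. bare `raise` re-raises the same ValueError.
4. Outer `except ValueError` matches → result = 51.
Result: 51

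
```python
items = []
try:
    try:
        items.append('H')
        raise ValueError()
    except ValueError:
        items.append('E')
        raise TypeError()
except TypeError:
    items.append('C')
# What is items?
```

Step-by-step execution trace:
1. Inner try: `items.append('H')` → items = ['H'].
2. `raise ValueError()` raises ValueError.
3. Inner `except ValueError` matches → `items.append('E')` → items = ['H', 'E'].
4. `raise TypeError()` raises TypeError; propagates to outer try.
5. Outer `except TypeError` matches → `items.append('C')` → items = ['H', 'E', 'C'].
Result: ['H', 'E', 'C']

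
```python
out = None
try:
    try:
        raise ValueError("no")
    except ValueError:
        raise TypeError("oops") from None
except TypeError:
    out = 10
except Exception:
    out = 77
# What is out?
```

Step-by-step execution trace:
1. Inner try raises ValueError; inner `except ValueError` catches it.
2. `raise TypeError(...) from None` raises TypeError (from None suppresses __context__, but the active exception is still TypeError).
3. Outer `except TypeError` matches → out = 10.
4. `except Exception` is not reached.
Result: 10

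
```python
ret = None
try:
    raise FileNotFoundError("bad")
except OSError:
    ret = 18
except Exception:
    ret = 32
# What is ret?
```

Step-by-step execution trace:
1. `raise FileNotFoundError(...)` raises FileNotFoundError.
2. `except OSError` matches (FileNotFoundError is a subclass of OSError) → ret = 18.
3. `except Exception` is not reached.
Result: 18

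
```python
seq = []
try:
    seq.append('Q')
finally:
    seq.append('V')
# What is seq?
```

Step-by-step execution trace:
1. try: `seq.append('Q')` → seq = ['Q'].
2. The try body completes without raising.
3. finally always runs: `seq.append('V')` → seq = ['Q', 'V'].
Result: ['Q', 'V']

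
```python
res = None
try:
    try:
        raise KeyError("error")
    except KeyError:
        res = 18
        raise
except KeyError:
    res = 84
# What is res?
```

Step-by-step execution trace:
1. Inner try: `raise KeyError("error")` raises KeyError.
2. Inner `except KeyError` matches → res = 18.
3. bare `raise` re-raises the same KeyError.
4. Outer `except KeyError` matches → res = 84.
Result: 84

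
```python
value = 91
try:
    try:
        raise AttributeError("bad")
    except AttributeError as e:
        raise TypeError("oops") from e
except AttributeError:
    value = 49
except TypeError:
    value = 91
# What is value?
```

Step-by-step execution trace:
1. Inner try raises AttributeError; inner `except AttributeError as e` catches it.
2. `raise TypeError(...) from e` raises TypeError (AttributeError is attached as __cause__, but only TypeError is active).
3. Outer `except AttributeError` does not match TypeError; skipped.
4. Outer `except TypeError` matches → value = 91.
Result: 91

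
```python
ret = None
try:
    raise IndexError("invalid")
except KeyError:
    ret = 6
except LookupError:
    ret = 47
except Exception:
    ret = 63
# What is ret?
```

Step-by-step execution trace:
1. `raise IndexError(...)` raises IndexError.
2. `except KeyError` does not match (IndexError is not a subclass of KeyError); skipped.
3. `except LookupError` matches (IndexError is a subclass of LookupError) → ret = 47.
4. `except Exception` is not reached.
Result: 47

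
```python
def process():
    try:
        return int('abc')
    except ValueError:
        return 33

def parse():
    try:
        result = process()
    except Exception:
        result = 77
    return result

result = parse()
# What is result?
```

Step-by-step execution trace:
1. `parse()` calls `process()`.
2. In process: `int('abc')` raises ValueError; `except ValueError` catches it → returns 33.
3. In parse: `result = process()` → result = 33. No exception reaches parse.
4. `except Exception` is skipped; parse returns 33.
5. result = 33.
Result: 33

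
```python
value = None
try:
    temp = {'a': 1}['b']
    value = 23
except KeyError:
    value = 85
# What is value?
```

Step-by-step execution trace:
1. `temp = {'a': 1}['b']` raises KeyError.
2. `value = 23` is not reached.
3. `except KeyError` matches → value = 85.
Result: 85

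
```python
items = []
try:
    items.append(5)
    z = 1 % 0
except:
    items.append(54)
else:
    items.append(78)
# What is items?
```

Step-by-step execution trace:
1. try: `items.append(5)` → items = [5].
2. `z = 1 % 0` raises ZeroDivisionError.
3. bare `except` matches → `items.append(54)` → items = [5, 54].
4. `else` is skipped (an exception was raised).
Result: [5, 54]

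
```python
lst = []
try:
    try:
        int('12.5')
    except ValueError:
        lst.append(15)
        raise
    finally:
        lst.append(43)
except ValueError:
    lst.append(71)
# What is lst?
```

Step-by-step execution trace:
1. Inner try: `int('12.5')` raises ValueError.
2. Inner `except ValueError` matches → `lst.append(15)` → lst = [15].
3. bare `raise` re-raises ValueError.
4. Inner `finally` runs during unwinding: `lst.append(43)` → lst = [15, 43].
5. Outer `except ValueError` matches → `lst.append(71)` → lst = [15, 43, 71].
Result: [15, 43, 71]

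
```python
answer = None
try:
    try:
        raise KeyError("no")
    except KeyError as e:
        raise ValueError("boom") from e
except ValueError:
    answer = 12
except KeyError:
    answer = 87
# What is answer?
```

Step-by-step execution trace:
1. Inner try raises KeyError; inner `except KeyError as e` catches it.
2. `raise ValueError(...) from e` raises ValueError (KeyError is attached as __cause__, but only ValueError is active).
3. Outer `except ValueError` matches → answer = 12.
4. `except KeyError` is not reached.
Result: 12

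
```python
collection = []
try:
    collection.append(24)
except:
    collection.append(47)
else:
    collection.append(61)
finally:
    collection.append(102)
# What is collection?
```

Step-by-step execution trace:
1. try: `collection.append(24)` → collection = [24]. No exception raised.
2. `except` is skipped.
3. `else` runs: `collection.append(61)` → collection = [24, 61].
4. `finally` always runs: `collection.append(102)` → collection = [24, 61, 102].
Result: [24, 61, 102]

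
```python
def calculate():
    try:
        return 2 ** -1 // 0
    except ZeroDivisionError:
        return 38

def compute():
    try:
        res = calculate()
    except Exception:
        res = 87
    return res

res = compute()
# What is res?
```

Step-by-step execution trace:
1. `compute()` calls `calculate()`.
2. In calculate: `2 ** -1 // 0` raises ZeroDivisionError; `except ZeroDivisionError` catches it → returns 38.
3. In compute: `res = calculate()` → res = 38. No exception reaches compute.
4. `except Exception` is skipped; compute returns 38.
5. res = 38.
Result: 38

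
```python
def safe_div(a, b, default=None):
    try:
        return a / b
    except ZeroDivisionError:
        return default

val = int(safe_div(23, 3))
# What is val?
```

Step-by-step execution trace:
1. `safe_div(23, 3)` enters try: `return 23 / 3` → returns 7.666666666666667. No exception raised.
2. `except ZeroDivisionError` is skipped.
3. `int(7.666666666666667)` → 7 → val = 7.
Result: 7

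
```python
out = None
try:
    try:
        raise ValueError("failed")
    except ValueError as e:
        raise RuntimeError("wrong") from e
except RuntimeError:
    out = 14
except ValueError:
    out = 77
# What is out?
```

Step-by-step execution trace:
1. Inner try raises ValueError; inner `except ValueError as e` catches it.
2. `raise RuntimeError(...) from e` raises RuntimeError (ValueError is attached as __cause__, but only RuntimeError is active).
3. Outer `except RuntimeError` matches → out = 14.
4. `except ValueError` is not reached.
Result: 14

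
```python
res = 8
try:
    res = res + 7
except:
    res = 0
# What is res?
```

Step-by-step execution trace:
1. res starts at 8.
2. try: `res = res + 7` → res = 15. No exception raised.
3. `except` is skipped.
Result: 15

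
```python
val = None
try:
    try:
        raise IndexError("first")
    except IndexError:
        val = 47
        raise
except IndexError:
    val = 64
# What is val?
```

Step-by-step execution trace:
1. Inner try: `raise IndexError("first")` raises IndexError.
2. Inner `except IndexError` matches → val = 47.
3. bare `raise` re-raises the same IndexError.
4. Outer `except IndexError` matches → val = 64.
Result: 64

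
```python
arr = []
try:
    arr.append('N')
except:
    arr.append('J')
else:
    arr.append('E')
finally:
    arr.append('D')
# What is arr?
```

Step-by-step execution trace:
1. try: `arr.append('N')` → arr = ['N']. No exception raised.
2. `except` is skipped.
3. `else` runs: `arr.append('E')` → arr = ['N', 'E'].
4. `finally` always runs: `arr.append('D')` → arr = ['N', 'E', 'D'].
Result: ['N', 'E', 'D']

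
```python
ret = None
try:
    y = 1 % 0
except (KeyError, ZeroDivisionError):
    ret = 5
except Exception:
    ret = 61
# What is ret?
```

Step-by-step execution trace:
1. `y = 1 % 0` raises ZeroDivisionError.
2. `except (KeyError, ZeroDivisionError)` matches (ZeroDivisionError is in the tuple) → ret = 5.
3. `except Exception` is not reached.
Result: 5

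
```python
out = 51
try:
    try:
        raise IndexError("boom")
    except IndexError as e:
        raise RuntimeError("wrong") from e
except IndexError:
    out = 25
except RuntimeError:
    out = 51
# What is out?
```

Step-by-step execution trace:
1. Inner try raises IndexError; inner `except IndexError as e` catches it.
2. `raise RuntimeError(...) from e` raises RuntimeError (IndexError is attached as __cause__, but only RuntimeError is active).
3. Outer `except IndexError` does not match RuntimeError; skipped.
4. Outer `except RuntimeError` matches → out = 51.
Result: 51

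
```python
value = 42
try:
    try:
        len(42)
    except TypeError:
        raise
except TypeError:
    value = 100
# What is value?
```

Step-by-step execution trace:
1. Inner try: `len(42)` raises TypeError.
2. Inner `except TypeError` matches; bare `raise` re-raises the same TypeError.
3. Outer `except TypeError` matches → value = 100.
Result: 100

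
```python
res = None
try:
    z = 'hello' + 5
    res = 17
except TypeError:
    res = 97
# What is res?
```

Step-by-step execution trace:
1. `z = 'hello' + 5` raises TypeError.
2. `res = 17` is not reached.
3. `except TypeError` matches → res = 97.
Result: 97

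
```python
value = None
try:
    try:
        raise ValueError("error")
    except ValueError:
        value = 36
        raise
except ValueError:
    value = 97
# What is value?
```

Step-by-step execution trace:
1. Inner try: `raise ValueError("error")` raises ValueError.
2. Inner `except ValueError` matches → value = 36.
3. bare `raise` re-raises the same ValueError.
4. Outer `except ValueError` matches → value = 97.
Result: 97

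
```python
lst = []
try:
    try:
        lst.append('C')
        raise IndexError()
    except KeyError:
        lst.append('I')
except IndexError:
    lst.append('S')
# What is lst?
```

Step-by-step execution trace:
1. Inner try: `lst.append('C')` → lst = ['C'].
2. `raise IndexError()` raises IndexError.
3. Inner `except KeyError` does not match IndexError; exception propagates to outer try.
4. Outer `except IndexError` matches → `lst.append('S')` → lst = ['C', 'S'].
Result: ['C', 'S']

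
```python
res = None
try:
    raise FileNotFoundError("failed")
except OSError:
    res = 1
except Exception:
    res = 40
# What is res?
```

Step-by-step execution trace:
1. `raise FileNotFoundError(...)` raises FileNotFoundError.
2. `except OSError` matches (FileNotFoundError is a subclass of OSError) → res = 1.
3. `except Exception` is not reached.
Result: 1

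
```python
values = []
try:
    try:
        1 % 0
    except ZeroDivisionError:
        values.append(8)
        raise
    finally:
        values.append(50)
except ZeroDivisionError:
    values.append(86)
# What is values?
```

Step-by-step execution trace:
1. Inner try: `1 % 0` raises ZeroDivisionError.
2. Inner `except ZeroDivisionError` matches → `values.append(8)` → values = [8].
3. bare `raise` re-raises ZeroDivisionError.
4. Inner `finally` runs during unwinding: `values.append(50)` → values = [8, 50].
5. Outer `except ZeroDivisionError` matches → `values.append(86)` → values = [8, 50, 86].
Result: [8, 50, 86]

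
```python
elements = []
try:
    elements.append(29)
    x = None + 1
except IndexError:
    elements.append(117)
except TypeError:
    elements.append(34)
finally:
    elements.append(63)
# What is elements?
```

Step-by-step execution trace:
1. try: `elements.append(29)` → elements = [29].
2. `x = None + 1` raises TypeError.
3. `except IndexError` does not match TypeError; skipped.
4. `except TypeError` matches → `elements.append(34)` → elements = [29, 34].
5. finally always runs: `elements.append(63)` → elements = [29, 34, 63].
Result: [29, 34, 63]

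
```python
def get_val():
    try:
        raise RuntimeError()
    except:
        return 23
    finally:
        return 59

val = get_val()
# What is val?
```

Step-by-step execution trace:
1. `get_val()` enters try: `raise RuntimeError()` raises RuntimeError.
2. bare `except` matches → `return 23` sets pending return value 23.
3. Before returning, `finally: return 59` runs and overrides the pending return.
4. get_val() returns 59 → val = 59.
Result: 59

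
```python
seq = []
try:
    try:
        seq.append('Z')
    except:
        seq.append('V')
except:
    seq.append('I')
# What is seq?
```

Step-by-step execution trace:
1. Inner try: `seq.append('Z')` → seq = ['Z']. No exception raised.
2. Inner `except` is skipped.
3. Inner try completes normally; outer `except` is skipped.
Result: ['Z']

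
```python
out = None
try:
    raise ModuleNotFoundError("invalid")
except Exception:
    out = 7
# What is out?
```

Step-by-step execution trace:
1. `raise ModuleNotFoundError(...)` raises ModuleNotFoundError.
2. `except Exception` matches (ModuleNotFoundError is a subclass of Exception) → out = 7.
Result: 7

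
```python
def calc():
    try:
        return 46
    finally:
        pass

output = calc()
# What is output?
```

Step-by-step execution trace:
1. `calc()` enters try: `return 46` sets pending return value 46.
2. Before returning, `finally: pass` runs (no effect).
3. calc() returns 46 → output = 46.
Result: 46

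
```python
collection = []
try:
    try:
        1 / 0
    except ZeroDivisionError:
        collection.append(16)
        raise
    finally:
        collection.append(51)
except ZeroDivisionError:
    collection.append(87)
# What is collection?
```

Step-by-step execution trace:
1. Inner try: `1 / 0` raises ZeroDivisionError.
2. Inner `except ZeroDivisionError` matches → `collection.append(16)` → collection = [16].
3. bare `raise` re-raises ZeroDivisionError.
4. Inner `finally` runs during unwinding: `collection.append(51)` → collection = [16, 51].
5. Outer `except ZeroDivisionError` matches → `collection.append(87)` → collection = [16, 51, 87].
Result: [16, 51, 87]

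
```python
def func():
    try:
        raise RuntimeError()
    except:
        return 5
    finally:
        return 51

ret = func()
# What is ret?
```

Step-by-step execution trace:
1. `func()` enters try: `raise RuntimeError()` raises RuntimeError.
2. bare `except` matches → `return 5` sets pending return value 5.
3. Before returning, `finally: return 51` runs and overrides the pending return.
4. func() returns 51 → ret = 51.
Result: 51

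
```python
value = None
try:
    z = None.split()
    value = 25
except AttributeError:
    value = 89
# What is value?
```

Step-by-step execution trace:
1. `z = None.split()` raises AttributeError.
2. `value = 25` is not reached.
3. `except AttributeError` matches → value = 89.
Result: 89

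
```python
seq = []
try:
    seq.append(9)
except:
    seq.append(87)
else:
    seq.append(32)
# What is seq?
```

Step-by-step execution trace:
1. try: `seq.append(9)` → seq = [9]. No exception raised.
2. `except` is skipped.
3. `else` runs (try completed without exception): `seq.append(32)` → seq = [9, 32].
Result: [9, 32]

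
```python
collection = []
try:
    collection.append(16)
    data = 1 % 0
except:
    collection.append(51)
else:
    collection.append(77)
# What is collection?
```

Step-by-step execution trace:
1. try: `collection.append(16)` → collection = [16].
2. `data = 1 % 0` raises ZeroDivisionError.
3. bare `except` matches → `collection.append(51)` → collection = [16, 51].
4. `else` is skipped (an exception was raised).
Result: [16, 51]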